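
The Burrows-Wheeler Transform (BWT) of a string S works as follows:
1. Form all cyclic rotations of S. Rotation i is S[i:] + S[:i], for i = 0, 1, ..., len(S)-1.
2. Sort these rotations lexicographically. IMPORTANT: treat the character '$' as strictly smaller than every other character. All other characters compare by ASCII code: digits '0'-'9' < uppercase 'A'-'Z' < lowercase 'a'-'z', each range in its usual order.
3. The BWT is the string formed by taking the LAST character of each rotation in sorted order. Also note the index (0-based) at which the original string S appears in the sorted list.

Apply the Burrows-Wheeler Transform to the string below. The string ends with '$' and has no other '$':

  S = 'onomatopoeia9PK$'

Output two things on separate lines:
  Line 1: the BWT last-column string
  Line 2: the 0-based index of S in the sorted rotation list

All 16 rotations (rotation i = S[i:]+S[:i]):
  rot[0] = onomatopoeia9PK$
  rot[1] = nomatopoeia9PK$o
  rot[2] = omatopoeia9PK$on
  rot[3] = matopoeia9PK$ono
  rot[4] = atopoeia9PK$onom
  rot[5] = topoeia9PK$onoma
  rot[6] = opoeia9PK$onomat
  rot[7] = poeia9PK$onomato
  rot[8] = oeia9PK$onomatop
  rot[9] = eia9PK$onomatopo
  rot[10] = ia9PK$onomatopoe
  rot[11] = a9PK$onomatopoei
  rot[12] = 9PK$onomatopoeia
  rot[13] = PK$onomatopoeia9
  rot[14] = K$onomatopoeia9P
  rot[15] = $onomatopoeia9PK
Sorted (with $ < everything):
  sorted[0] = $onomatopoeia9PK  (last char: 'K')
  sorted[1] = 9PK$onomatopoeia  (last char: 'a')
  sorted[2] = K$onomatopoeia9P  (last char: 'P')
  sorted[3] = PK$onomatopoeia9  (last char: '9')
  sorted[4] = a9PK$onomatopoei  (last char: 'i')
  sorted[5] = atopoeia9PK$onom  (last char: 'm')
  sorted[6] = eia9PK$onomatopo  (last char: 'o')
  sorted[7] = ia9PK$onomatopoe  (last char: 'e')
  sorted[8] = matopoeia9PK$ono  (last char: 'o')
  sorted[9] = nomatopoeia9PK$o  (last char: 'o')
  sorted[10] = oeia9PK$onomatop  (last char: 'p')
  sorted[11] = omatopoeia9PK$on  (last char: 'n')
  sorted[12] = onomatopoeia9PK$  (last char: '$')
  sorted[13] = opoeia9PK$onomat  (last char: 't')
  sorted[14] = poeia9PK$onomato  (last char: 'o')
  sorted[15] = topoeia9PK$onoma  (last char: 'a')
Last column: KaP9imoeoopn$toa
Original string S is at sorted index 12

Answer: KaP9imoeoopn$toa
12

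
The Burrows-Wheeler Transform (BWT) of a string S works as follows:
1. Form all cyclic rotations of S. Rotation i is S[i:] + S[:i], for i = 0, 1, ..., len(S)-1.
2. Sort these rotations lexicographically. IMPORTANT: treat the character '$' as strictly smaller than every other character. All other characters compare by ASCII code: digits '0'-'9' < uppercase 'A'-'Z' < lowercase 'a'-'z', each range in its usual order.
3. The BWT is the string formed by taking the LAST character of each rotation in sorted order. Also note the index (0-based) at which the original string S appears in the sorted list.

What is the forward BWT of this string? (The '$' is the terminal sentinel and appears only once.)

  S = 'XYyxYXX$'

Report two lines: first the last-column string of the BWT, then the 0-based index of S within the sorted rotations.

Answer: XXY$xXyY
3

Derivation:
All 8 rotations (rotation i = S[i:]+S[:i]):
  rot[0] = XYyxYXX$
  rot[1] = YyxYXX$X
  rot[2] = yxYXX$XY
  rot[3] = xYXX$XYy
  rot[4] = YXX$XYyx
  rot[5] = XX$XYyxY
  rot[6] = X$XYyxYX
  rot[7] = $XYyxYXX
Sorted (with $ < everything):
  sorted[0] = $XYyxYXX  (last char: 'X')
  sorted[1] = X$XYyxYX  (last char: 'X')
  sorted[2] = XX$XYyxY  (last char: 'Y')
  sorted[3] = XYyxYXX$  (last char: '$')
  sorted[4] = YXX$XYyx  (last char: 'x')
  sorted[5] = YyxYXX$X  (last char: 'X')
  sorted[6] = xYXX$XYy  (last char: 'y')
  sorted[7] = yxYXX$XY  (last char: 'Y')
Last column: XXY$xXyY
Original string S is at sorted index 3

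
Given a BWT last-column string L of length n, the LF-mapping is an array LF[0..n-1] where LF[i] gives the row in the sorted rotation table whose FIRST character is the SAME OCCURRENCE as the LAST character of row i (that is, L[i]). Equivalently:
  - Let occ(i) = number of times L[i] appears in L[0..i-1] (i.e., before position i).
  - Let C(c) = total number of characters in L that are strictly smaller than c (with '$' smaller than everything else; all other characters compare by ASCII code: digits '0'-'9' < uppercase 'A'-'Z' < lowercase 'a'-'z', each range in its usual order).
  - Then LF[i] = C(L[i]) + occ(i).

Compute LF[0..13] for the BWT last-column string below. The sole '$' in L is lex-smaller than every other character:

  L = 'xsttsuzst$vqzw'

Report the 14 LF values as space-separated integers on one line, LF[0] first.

Answer: 11 2 5 6 3 8 12 4 7 0 9 1 13 10

Derivation:
Char counts: '$':1, 'q':1, 's':3, 't':3, 'u':1, 'v':1, 'w':1, 'x':1, 'z':2
C (first-col start): C('$')=0, C('q')=1, C('s')=2, C('t')=5, C('u')=8, C('v')=9, C('w')=10, C('x')=11, C('z')=12
L[0]='x': occ=0, LF[0]=C('x')+0=11+0=11
L[1]='s': occ=0, LF[1]=C('s')+0=2+0=2
L[2]='t': occ=0, LF[2]=C('t')+0=5+0=5
L[3]='t': occ=1, LF[3]=C('t')+1=5+1=6
L[4]='s': occ=1, LF[4]=C('s')+1=2+1=3
L[5]='u': occ=0, LF[5]=C('u')+0=8+0=8
L[6]='z': occ=0, LF[6]=C('z')+0=12+0=12
L[7]='s': occ=2, LF[7]=C('s')+2=2+2=4
L[8]='t': occ=2, LF[8]=C('t')+2=5+2=7
L[9]='$': occ=0, LF[9]=C('$')+0=0+0=0
L[10]='v': occ=0, LF[10]=C('v')+0=9+0=9
L[11]='q': occ=0, LF[11]=C('q')+0=1+0=1
L[12]='z': occ=1, LF[12]=C('z')+1=12+1=13
L[13]='w': occ=0, LF[13]=C('w')+0=10+0=10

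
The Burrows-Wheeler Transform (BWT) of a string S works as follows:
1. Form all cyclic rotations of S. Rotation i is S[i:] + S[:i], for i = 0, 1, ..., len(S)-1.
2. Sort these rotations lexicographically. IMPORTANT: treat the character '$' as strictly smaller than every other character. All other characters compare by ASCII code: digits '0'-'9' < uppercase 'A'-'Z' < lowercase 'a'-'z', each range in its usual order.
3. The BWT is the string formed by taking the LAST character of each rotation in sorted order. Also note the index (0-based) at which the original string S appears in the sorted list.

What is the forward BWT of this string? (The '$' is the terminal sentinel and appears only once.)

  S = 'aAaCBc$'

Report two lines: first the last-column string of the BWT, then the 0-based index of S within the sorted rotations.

All 7 rotations (rotation i = S[i:]+S[:i]):
  rot[0] = aAaCBc$
  rot[1] = AaCBc$a
  rot[2] = aCBc$aA
  rot[3] = CBc$aAa
  rot[4] = Bc$aAaC
  rot[5] = c$aAaCB
  rot[6] = $aAaCBc
Sorted (with $ < everything):
  sorted[0] = $aAaCBc  (last char: 'c')
  sorted[1] = AaCBc$a  (last char: 'a')
  sorted[2] = Bc$aAaC  (last char: 'C')
  sorted[3] = CBc$aAa  (last char: 'a')
  sorted[4] = aAaCBc$  (last char: '$')
  sorted[5] = aCBc$aA  (last char: 'A')
  sorted[6] = c$aAaCB  (last char: 'B')
Last column: caCa$AB
Original string S is at sorted index 4

Answer: caCa$AB
4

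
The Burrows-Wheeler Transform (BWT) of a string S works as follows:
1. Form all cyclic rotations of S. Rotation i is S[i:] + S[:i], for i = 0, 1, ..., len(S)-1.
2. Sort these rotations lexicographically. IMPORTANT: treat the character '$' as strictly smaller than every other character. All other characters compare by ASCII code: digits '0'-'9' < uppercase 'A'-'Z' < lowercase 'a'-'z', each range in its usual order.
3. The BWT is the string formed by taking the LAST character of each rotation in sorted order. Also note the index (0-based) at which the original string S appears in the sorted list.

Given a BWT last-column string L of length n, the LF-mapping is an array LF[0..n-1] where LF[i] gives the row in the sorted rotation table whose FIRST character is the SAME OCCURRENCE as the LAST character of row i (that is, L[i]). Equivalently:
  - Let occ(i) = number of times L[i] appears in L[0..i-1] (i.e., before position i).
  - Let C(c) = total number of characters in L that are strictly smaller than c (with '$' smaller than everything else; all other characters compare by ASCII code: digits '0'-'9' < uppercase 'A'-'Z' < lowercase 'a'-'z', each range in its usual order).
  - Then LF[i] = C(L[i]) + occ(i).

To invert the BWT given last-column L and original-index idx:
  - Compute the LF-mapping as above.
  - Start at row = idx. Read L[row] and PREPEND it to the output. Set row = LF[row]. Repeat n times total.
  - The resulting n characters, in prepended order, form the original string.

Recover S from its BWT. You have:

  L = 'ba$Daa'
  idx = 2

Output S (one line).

Answer: aDaab$

Derivation:
LF mapping: 5 2 0 1 3 4
Walk LF starting at row 2, prepending L[row]:
  step 1: row=2, L[2]='$', prepend. Next row=LF[2]=0
  step 2: row=0, L[0]='b', prepend. Next row=LF[0]=5
  step 3: row=5, L[5]='a', prepend. Next row=LF[5]=4
  step 4: row=4, L[4]='a', prepend. Next row=LF[4]=3
  step 5: row=3, L[3]='D', prepend. Next row=LF[3]=1
  step 6: row=1, L[1]='a', prepend. Next row=LF[1]=2
Reversed output: aDaab$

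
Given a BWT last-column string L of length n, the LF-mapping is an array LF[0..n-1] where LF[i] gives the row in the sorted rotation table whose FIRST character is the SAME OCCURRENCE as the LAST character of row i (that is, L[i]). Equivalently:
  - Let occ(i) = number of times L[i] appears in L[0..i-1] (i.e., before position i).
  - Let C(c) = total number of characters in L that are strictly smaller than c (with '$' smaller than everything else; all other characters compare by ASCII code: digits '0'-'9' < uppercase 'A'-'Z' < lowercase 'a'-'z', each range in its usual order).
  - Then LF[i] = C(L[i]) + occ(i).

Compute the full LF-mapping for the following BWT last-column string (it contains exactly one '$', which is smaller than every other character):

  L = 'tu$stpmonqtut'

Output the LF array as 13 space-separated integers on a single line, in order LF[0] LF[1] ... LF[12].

Answer: 7 11 0 6 8 4 1 3 2 5 9 12 10

Derivation:
Char counts: '$':1, 'm':1, 'n':1, 'o':1, 'p':1, 'q':1, 's':1, 't':4, 'u':2
C (first-col start): C('$')=0, C('m')=1, C('n')=2, C('o')=3, C('p')=4, C('q')=5, C('s')=6, C('t')=7, C('u')=11
L[0]='t': occ=0, LF[0]=C('t')+0=7+0=7
L[1]='u': occ=0, LF[1]=C('u')+0=11+0=11
L[2]='$': occ=0, LF[2]=C('$')+0=0+0=0
L[3]='s': occ=0, LF[3]=C('s')+0=6+0=6
L[4]='t': occ=1, LF[4]=C('t')+1=7+1=8
L[5]='p': occ=0, LF[5]=C('p')+0=4+0=4
L[6]='m': occ=0, LF[6]=C('m')+0=1+0=1
L[7]='o': occ=0, LF[7]=C('o')+0=3+0=3
L[8]='n': occ=0, LF[8]=C('n')+0=2+0=2
L[9]='q': occ=0, LF[9]=C('q')+0=5+0=5
L[10]='t': occ=2, LF[10]=C('t')+2=7+2=9
L[11]='u': occ=1, LF[11]=C('u')+1=11+1=12
L[12]='t': occ=3, LF[12]=C('t')+3=7+3=10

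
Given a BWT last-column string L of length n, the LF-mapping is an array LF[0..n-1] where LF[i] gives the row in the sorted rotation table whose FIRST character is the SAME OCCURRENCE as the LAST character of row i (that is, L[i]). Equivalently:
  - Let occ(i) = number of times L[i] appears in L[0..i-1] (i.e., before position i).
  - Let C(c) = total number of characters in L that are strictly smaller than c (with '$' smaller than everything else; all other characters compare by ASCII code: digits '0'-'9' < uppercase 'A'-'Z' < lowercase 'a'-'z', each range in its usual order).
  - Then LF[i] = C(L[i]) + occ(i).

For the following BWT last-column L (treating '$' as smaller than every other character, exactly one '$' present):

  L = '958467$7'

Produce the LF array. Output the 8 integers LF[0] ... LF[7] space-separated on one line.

Answer: 7 2 6 1 3 4 0 5

Derivation:
Char counts: '$':1, '4':1, '5':1, '6':1, '7':2, '8':1, '9':1
C (first-col start): C('$')=0, C('4')=1, C('5')=2, C('6')=3, C('7')=4, C('8')=6, C('9')=7
L[0]='9': occ=0, LF[0]=C('9')+0=7+0=7
L[1]='5': occ=0, LF[1]=C('5')+0=2+0=2
L[2]='8': occ=0, LF[2]=C('8')+0=6+0=6
L[3]='4': occ=0, LF[3]=C('4')+0=1+0=1
L[4]='6': occ=0, LF[4]=C('6')+0=3+0=3
L[5]='7': occ=0, LF[5]=C('7')+0=4+0=4
L[6]='$': occ=0, LF[6]=C('$')+0=0+0=0
L[7]='7': occ=1, LF[7]=C('7')+1=4+1=5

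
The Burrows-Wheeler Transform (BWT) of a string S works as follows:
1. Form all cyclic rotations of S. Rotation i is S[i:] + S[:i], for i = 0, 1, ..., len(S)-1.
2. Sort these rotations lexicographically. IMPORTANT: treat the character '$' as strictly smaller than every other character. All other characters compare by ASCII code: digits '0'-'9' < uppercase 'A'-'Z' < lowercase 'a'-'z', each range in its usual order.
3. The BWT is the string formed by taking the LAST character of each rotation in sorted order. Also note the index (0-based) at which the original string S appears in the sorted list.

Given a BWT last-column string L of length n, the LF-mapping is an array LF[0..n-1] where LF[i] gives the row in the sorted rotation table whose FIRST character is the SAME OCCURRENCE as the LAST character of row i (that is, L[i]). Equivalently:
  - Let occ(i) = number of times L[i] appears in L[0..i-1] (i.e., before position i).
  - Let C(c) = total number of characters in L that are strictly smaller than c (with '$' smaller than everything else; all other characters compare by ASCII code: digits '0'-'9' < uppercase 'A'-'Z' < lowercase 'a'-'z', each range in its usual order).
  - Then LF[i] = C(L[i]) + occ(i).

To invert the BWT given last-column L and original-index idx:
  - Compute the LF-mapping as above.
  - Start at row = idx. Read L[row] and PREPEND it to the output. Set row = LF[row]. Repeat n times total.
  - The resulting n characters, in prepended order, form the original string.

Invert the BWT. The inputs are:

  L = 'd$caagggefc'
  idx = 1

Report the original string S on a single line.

LF mapping: 5 0 3 1 2 8 9 10 6 7 4
Walk LF starting at row 1, prepending L[row]:
  step 1: row=1, L[1]='$', prepend. Next row=LF[1]=0
  step 2: row=0, L[0]='d', prepend. Next row=LF[0]=5
  step 3: row=5, L[5]='g', prepend. Next row=LF[5]=8
  step 4: row=8, L[8]='e', prepend. Next row=LF[8]=6
  step 5: row=6, L[6]='g', prepend. Next row=LF[6]=9
  step 6: row=9, L[9]='f', prepend. Next row=LF[9]=7
  step 7: row=7, L[7]='g', prepend. Next row=LF[7]=10
  step 8: row=10, L[10]='c', prepend. Next row=LF[10]=4
  step 9: row=4, L[4]='a', prepend. Next row=LF[4]=2
  step 10: row=2, L[2]='c', prepend. Next row=LF[2]=3
  step 11: row=3, L[3]='a', prepend. Next row=LF[3]=1
Reversed output: acacgfgegd$

Answer: acacgfgegd$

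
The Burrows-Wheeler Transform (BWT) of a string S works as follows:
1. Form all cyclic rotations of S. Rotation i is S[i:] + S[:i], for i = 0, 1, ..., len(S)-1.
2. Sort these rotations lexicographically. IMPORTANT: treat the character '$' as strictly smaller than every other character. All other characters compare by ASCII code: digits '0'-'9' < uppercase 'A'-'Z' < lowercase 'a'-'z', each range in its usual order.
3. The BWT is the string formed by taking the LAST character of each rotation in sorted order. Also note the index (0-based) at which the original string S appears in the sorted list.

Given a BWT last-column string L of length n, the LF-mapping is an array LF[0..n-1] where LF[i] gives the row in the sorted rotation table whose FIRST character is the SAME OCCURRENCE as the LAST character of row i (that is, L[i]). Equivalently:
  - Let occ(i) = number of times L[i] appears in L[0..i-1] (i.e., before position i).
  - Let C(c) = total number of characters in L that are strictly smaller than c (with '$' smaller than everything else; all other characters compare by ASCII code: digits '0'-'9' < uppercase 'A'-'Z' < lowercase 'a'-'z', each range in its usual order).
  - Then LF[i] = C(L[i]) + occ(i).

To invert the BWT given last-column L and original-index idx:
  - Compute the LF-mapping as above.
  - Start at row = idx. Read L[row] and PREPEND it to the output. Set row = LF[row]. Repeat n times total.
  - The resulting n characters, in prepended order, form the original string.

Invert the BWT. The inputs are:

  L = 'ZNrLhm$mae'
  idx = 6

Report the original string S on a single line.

Answer: hammerNLZ$

Derivation:
LF mapping: 3 2 9 1 6 7 0 8 4 5
Walk LF starting at row 6, prepending L[row]:
  step 1: row=6, L[6]='$', prepend. Next row=LF[6]=0
  step 2: row=0, L[0]='Z', prepend. Next row=LF[0]=3
  step 3: row=3, L[3]='L', prepend. Next row=LF[3]=1
  step 4: row=1, L[1]='N', prepend. Next row=LF[1]=2
  step 5: row=2, L[2]='r', prepend. Next row=LF[2]=9
  step 6: row=9, L[9]='e', prepend. Next row=LF[9]=5
  step 7: row=5, L[5]='m', prepend. Next row=LF[5]=7
  step 8: row=7, L[7]='m', prepend. Next row=LF[7]=8
  step 9: row=8, L[8]='a', prepend. Next row=LF[8]=4
  step 10: row=4, L[4]='h', prepend. Next row=LF[4]=6
Reversed output: hammerNLZ$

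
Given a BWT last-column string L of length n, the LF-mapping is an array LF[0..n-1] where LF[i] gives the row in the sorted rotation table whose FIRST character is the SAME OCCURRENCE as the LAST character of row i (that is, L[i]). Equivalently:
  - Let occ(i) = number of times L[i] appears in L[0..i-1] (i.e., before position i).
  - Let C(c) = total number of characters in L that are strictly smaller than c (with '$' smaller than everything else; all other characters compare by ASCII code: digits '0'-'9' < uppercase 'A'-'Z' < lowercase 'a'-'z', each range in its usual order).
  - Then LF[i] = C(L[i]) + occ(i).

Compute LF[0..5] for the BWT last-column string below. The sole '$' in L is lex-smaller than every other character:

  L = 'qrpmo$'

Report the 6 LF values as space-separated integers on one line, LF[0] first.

Char counts: '$':1, 'm':1, 'o':1, 'p':1, 'q':1, 'r':1
C (first-col start): C('$')=0, C('m')=1, C('o')=2, C('p')=3, C('q')=4, C('r')=5
L[0]='q': occ=0, LF[0]=C('q')+0=4+0=4
L[1]='r': occ=0, LF[1]=C('r')+0=5+0=5
L[2]='p': occ=0, LF[2]=C('p')+0=3+0=3
L[3]='m': occ=0, LF[3]=C('m')+0=1+0=1
L[4]='o': occ=0, LF[4]=C('o')+0=2+0=2
L[5]='$': occ=0, LF[5]=C('$')+0=0+0=0

Answer: 4 5 3 1 2 0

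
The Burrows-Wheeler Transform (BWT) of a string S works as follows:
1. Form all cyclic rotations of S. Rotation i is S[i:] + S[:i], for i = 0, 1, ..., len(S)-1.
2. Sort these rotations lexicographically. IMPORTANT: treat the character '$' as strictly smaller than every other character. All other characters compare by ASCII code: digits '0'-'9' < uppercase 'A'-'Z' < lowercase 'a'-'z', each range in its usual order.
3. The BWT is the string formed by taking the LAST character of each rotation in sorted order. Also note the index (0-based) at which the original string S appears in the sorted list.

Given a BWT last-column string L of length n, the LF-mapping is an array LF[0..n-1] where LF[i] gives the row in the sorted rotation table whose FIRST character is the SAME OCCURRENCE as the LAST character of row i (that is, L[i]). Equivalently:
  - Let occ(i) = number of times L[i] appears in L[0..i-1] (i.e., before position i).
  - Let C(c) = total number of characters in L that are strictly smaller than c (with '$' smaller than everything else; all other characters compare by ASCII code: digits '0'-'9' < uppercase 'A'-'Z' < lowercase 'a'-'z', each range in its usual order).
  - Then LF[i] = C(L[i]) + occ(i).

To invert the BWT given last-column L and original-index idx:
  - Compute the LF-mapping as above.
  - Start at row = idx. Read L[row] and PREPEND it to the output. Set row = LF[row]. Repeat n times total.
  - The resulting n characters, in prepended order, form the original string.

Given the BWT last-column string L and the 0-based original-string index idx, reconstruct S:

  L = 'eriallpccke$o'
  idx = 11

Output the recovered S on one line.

LF mapping: 4 12 6 1 8 9 11 2 3 7 5 0 10
Walk LF starting at row 11, prepending L[row]:
  step 1: row=11, L[11]='$', prepend. Next row=LF[11]=0
  step 2: row=0, L[0]='e', prepend. Next row=LF[0]=4
  step 3: row=4, L[4]='l', prepend. Next row=LF[4]=8
  step 4: row=8, L[8]='c', prepend. Next row=LF[8]=3
  step 5: row=3, L[3]='a', prepend. Next row=LF[3]=1
  step 6: row=1, L[1]='r', prepend. Next row=LF[1]=12
  step 7: row=12, L[12]='o', prepend. Next row=LF[12]=10
  step 8: row=10, L[10]='e', prepend. Next row=LF[10]=5
  step 9: row=5, L[5]='l', prepend. Next row=LF[5]=9
  step 10: row=9, L[9]='k', prepend. Next row=LF[9]=7
  step 11: row=7, L[7]='c', prepend. Next row=LF[7]=2
  step 12: row=2, L[2]='i', prepend. Next row=LF[2]=6
  step 13: row=6, L[6]='p', prepend. Next row=LF[6]=11
Reversed output: pickleoracle$

Answer: pickleoracle$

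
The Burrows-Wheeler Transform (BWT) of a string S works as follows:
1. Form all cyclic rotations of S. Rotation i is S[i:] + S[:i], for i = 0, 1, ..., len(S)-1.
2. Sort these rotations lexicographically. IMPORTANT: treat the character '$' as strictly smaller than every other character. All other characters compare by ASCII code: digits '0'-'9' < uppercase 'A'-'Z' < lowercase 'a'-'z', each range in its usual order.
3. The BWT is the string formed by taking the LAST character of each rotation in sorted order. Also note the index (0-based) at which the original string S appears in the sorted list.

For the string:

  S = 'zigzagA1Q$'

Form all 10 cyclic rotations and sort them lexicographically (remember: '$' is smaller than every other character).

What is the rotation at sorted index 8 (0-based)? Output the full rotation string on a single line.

Answer: zagA1Q$zig

Derivation:
All 10 rotations (rotation i = S[i:]+S[:i]):
  rot[0] = zigzagA1Q$
  rot[1] = igzagA1Q$z
  rot[2] = gzagA1Q$zi
  rot[3] = zagA1Q$zig
  rot[4] = agA1Q$zigz
  rot[5] = gA1Q$zigza
  rot[6] = A1Q$zigzag
  rot[7] = 1Q$zigzagA
  rot[8] = Q$zigzagA1
  rot[9] = $zigzagA1Q
Sorted (with $ < everything):
  sorted[0] = $zigzagA1Q
  sorted[1] = 1Q$zigzagA
  sorted[2] = A1Q$zigzag
  sorted[3] = Q$zigzagA1
  sorted[4] = agA1Q$zigz
  sorted[5] = gA1Q$zigza
  sorted[6] = gzagA1Q$zi
  sorted[7] = igzagA1Q$z
  sorted[8] = zagA1Q$zig
  sorted[9] = zigzagA1Q$
sorted[8] = zagA1Q$zig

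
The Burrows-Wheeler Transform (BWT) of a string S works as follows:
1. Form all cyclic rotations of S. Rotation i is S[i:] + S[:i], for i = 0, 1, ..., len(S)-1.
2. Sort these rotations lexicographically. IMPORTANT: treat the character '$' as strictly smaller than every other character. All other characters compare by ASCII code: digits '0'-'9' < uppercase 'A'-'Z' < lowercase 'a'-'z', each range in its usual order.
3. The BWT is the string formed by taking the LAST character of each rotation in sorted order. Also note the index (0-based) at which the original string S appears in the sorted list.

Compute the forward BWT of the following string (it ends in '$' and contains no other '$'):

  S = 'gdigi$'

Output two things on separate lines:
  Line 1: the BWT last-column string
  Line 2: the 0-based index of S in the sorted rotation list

All 6 rotations (rotation i = S[i:]+S[:i]):
  rot[0] = gdigi$
  rot[1] = digi$g
  rot[2] = igi$gd
  rot[3] = gi$gdi
  rot[4] = i$gdig
  rot[5] = $gdigi
Sorted (with $ < everything):
  sorted[0] = $gdigi  (last char: 'i')
  sorted[1] = digi$g  (last char: 'g')
  sorted[2] = gdigi$  (last char: '$')
  sorted[3] = gi$gdi  (last char: 'i')
  sorted[4] = i$gdig  (last char: 'g')
  sorted[5] = igi$gd  (last char: 'd')
Last column: ig$igd
Original string S is at sorted index 2

Answer: ig$igd
2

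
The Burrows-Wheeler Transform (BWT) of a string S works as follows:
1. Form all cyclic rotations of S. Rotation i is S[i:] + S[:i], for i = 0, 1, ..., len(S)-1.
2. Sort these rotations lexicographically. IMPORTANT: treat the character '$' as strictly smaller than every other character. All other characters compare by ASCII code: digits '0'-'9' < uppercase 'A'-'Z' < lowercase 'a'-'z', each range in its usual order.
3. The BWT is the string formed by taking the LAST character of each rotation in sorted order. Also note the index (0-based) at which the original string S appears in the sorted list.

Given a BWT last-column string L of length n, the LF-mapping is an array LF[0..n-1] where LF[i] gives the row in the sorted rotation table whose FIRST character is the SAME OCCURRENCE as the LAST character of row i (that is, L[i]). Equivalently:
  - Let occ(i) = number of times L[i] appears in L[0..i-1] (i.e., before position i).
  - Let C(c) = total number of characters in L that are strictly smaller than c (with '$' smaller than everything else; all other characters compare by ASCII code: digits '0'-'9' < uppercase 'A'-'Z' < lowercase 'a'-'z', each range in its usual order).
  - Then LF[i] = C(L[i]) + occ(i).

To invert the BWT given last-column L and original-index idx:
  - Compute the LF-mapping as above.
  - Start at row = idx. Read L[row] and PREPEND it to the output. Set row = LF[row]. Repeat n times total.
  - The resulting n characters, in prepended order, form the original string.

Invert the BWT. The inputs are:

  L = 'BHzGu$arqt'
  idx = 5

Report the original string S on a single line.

LF mapping: 1 3 9 2 8 0 4 6 5 7
Walk LF starting at row 5, prepending L[row]:
  step 1: row=5, L[5]='$', prepend. Next row=LF[5]=0
  step 2: row=0, L[0]='B', prepend. Next row=LF[0]=1
  step 3: row=1, L[1]='H', prepend. Next row=LF[1]=3
  step 4: row=3, L[3]='G', prepend. Next row=LF[3]=2
  step 5: row=2, L[2]='z', prepend. Next row=LF[2]=9
  step 6: row=9, L[9]='t', prepend. Next row=LF[9]=7
  step 7: row=7, L[7]='r', prepend. Next row=LF[7]=6
  step 8: row=6, L[6]='a', prepend. Next row=LF[6]=4
  step 9: row=4, L[4]='u', prepend. Next row=LF[4]=8
  step 10: row=8, L[8]='q', prepend. Next row=LF[8]=5
Reversed output: quartzGHB$

Answer: quartzGHB$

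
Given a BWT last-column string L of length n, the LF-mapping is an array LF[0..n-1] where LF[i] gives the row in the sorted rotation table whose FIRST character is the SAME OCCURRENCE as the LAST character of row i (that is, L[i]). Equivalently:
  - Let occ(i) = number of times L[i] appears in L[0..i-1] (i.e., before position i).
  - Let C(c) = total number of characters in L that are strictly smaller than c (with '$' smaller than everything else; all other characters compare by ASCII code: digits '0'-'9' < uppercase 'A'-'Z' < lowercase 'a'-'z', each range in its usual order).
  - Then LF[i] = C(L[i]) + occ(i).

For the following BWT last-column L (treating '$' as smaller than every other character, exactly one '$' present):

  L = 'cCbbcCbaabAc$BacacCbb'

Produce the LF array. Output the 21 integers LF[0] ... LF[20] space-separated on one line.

Answer: 16 3 10 11 17 4 12 6 7 13 1 18 0 2 8 19 9 20 5 14 15

Derivation:
Char counts: '$':1, 'A':1, 'B':1, 'C':3, 'a':4, 'b':6, 'c':5
C (first-col start): C('$')=0, C('A')=1, C('B')=2, C('C')=3, C('a')=6, C('b')=10, C('c')=16
L[0]='c': occ=0, LF[0]=C('c')+0=16+0=16
L[1]='C': occ=0, LF[1]=C('C')+0=3+0=3
L[2]='b': occ=0, LF[2]=C('b')+0=10+0=10
L[3]='b': occ=1, LF[3]=C('b')+1=10+1=11
L[4]='c': occ=1, LF[4]=C('c')+1=16+1=17
L[5]='C': occ=1, LF[5]=C('C')+1=3+1=4
L[6]='b': occ=2, LF[6]=C('b')+2=10+2=12
L[7]='a': occ=0, LF[7]=C('a')+0=6+0=6
L[8]='a': occ=1, LF[8]=C('a')+1=6+1=7
L[9]='b': occ=3, LF[9]=C('b')+3=10+3=13
L[10]='A': occ=0, LF[10]=C('A')+0=1+0=1
L[11]='c': occ=2, LF[11]=C('c')+2=16+2=18
L[12]='$': occ=0, LF[12]=C('$')+0=0+0=0
L[13]='B': occ=0, LF[13]=C('B')+0=2+0=2
L[14]='a': occ=2, LF[14]=C('a')+2=6+2=8
L[15]='c': occ=3, LF[15]=C('c')+3=16+3=19
L[16]='a': occ=3, LF[16]=C('a')+3=6+3=9
L[17]='c': occ=4, LF[17]=C('c')+4=16+4=20
L[18]='C': occ=2, LF[18]=C('C')+2=3+2=5
L[19]='b': occ=4, LF[19]=C('b')+4=10+4=14
L[20]='b': occ=5, LF[20]=C('b')+5=10+5=15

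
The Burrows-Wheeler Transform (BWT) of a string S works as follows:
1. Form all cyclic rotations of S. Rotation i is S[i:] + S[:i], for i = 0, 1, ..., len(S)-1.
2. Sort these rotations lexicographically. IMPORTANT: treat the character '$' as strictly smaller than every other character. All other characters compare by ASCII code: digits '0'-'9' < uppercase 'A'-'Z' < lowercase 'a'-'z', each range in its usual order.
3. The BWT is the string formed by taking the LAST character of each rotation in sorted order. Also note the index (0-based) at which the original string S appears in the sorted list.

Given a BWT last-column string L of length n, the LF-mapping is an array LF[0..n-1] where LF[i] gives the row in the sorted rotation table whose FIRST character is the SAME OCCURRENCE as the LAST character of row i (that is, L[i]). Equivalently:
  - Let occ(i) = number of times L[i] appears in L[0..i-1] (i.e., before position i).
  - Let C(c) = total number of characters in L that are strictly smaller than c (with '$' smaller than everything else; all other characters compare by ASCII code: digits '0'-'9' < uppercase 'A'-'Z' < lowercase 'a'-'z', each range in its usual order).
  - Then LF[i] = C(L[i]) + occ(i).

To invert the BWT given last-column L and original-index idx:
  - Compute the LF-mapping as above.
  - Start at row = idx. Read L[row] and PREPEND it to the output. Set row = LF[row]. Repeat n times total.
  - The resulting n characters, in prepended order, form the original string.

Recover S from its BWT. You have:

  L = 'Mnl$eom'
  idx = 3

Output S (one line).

LF mapping: 1 5 3 0 2 6 4
Walk LF starting at row 3, prepending L[row]:
  step 1: row=3, L[3]='$', prepend. Next row=LF[3]=0
  step 2: row=0, L[0]='M', prepend. Next row=LF[0]=1
  step 3: row=1, L[1]='n', prepend. Next row=LF[1]=5
  step 4: row=5, L[5]='o', prepend. Next row=LF[5]=6
  step 5: row=6, L[6]='m', prepend. Next row=LF[6]=4
  step 6: row=4, L[4]='e', prepend. Next row=LF[4]=2
  step 7: row=2, L[2]='l', prepend. Next row=LF[2]=3
Reversed output: lemonM$

Answer: lemonM$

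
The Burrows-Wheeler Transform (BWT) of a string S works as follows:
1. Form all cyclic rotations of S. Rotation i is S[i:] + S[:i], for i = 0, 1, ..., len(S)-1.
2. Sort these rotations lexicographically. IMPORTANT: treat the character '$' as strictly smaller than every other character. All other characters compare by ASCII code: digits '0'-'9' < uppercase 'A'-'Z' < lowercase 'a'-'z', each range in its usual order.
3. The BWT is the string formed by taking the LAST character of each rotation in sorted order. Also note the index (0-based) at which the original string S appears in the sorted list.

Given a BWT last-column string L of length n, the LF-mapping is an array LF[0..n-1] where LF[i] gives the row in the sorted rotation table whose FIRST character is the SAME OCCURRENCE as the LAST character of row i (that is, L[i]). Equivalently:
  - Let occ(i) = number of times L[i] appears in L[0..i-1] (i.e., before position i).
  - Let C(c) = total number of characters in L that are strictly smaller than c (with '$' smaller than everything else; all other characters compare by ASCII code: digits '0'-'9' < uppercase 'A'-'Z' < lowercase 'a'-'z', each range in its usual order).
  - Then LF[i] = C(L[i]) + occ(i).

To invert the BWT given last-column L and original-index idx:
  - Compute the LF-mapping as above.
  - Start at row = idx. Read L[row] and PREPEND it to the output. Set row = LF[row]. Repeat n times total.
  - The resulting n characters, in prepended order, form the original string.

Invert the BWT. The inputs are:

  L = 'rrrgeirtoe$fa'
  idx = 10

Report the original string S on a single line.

Answer: refrigerator$

Derivation:
LF mapping: 8 9 10 5 2 6 11 12 7 3 0 4 1
Walk LF starting at row 10, prepending L[row]:
  step 1: row=10, L[10]='$', prepend. Next row=LF[10]=0
  step 2: row=0, L[0]='r', prepend. Next row=LF[0]=8
  step 3: row=8, L[8]='o', prepend. Next row=LF[8]=7
  step 4: row=7, L[7]='t', prepend. Next row=LF[7]=12
  step 5: row=12, L[12]='a', prepend. Next row=LF[12]=1
  step 6: row=1, L[1]='r', prepend. Next row=LF[1]=9
  step 7: row=9, L[9]='e', prepend. Next row=LF[9]=3
  step 8: row=3, L[3]='g', prepend. Next row=LF[3]=5
  step 9: row=5, L[5]='i', prepend. Next row=LF[5]=6
  step 10: row=6, L[6]='r', prepend. Next row=LF[6]=11
  step 11: row=11, L[11]='f', prepend. Next row=LF[11]=4
  step 12: row=4, L[4]='e', prepend. Next row=LF[4]=2
  step 13: row=2, L[2]='r', prepend. Next row=LF[2]=10
Reversed output: refrigerator$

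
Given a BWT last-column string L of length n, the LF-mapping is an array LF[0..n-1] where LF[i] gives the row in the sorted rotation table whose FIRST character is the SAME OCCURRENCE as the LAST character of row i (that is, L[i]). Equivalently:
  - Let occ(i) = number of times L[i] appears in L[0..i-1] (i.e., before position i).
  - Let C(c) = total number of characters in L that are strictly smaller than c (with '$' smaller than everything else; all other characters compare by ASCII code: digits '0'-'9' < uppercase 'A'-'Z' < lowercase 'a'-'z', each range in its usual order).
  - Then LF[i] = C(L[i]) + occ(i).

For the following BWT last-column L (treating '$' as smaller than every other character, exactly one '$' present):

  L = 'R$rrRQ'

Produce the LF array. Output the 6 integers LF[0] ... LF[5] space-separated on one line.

Answer: 2 0 4 5 3 1

Derivation:
Char counts: '$':1, 'Q':1, 'R':2, 'r':2
C (first-col start): C('$')=0, C('Q')=1, C('R')=2, C('r')=4
L[0]='R': occ=0, LF[0]=C('R')+0=2+0=2
L[1]='$': occ=0, LF[1]=C('$')+0=0+0=0
L[2]='r': occ=0, LF[2]=C('r')+0=4+0=4
L[3]='r': occ=1, LF[3]=C('r')+1=4+1=5
L[4]='R': occ=1, LF[4]=C('R')+1=2+1=3
L[5]='Q': occ=0, LF[5]=C('Q')+0=1+0=1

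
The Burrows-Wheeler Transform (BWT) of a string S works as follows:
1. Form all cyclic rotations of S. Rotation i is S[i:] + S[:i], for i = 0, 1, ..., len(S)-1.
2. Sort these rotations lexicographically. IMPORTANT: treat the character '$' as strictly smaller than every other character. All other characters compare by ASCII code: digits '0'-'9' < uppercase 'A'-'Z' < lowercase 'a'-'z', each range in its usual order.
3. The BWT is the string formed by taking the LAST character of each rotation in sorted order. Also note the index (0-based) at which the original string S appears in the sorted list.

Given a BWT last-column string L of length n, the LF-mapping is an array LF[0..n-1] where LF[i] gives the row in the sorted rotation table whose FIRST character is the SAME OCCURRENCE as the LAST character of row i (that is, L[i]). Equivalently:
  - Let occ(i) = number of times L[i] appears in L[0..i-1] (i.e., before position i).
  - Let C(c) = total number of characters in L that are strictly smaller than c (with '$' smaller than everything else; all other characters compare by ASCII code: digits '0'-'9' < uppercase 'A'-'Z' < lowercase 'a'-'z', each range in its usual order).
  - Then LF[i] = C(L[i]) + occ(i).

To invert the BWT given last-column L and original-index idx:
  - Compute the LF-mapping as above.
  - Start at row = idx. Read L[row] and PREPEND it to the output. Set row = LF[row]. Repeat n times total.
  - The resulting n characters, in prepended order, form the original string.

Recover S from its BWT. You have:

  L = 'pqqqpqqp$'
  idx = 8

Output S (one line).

Answer: qqpqqpqp$

Derivation:
LF mapping: 1 4 5 6 2 7 8 3 0
Walk LF starting at row 8, prepending L[row]:
  step 1: row=8, L[8]='$', prepend. Next row=LF[8]=0
  step 2: row=0, L[0]='p', prepend. Next row=LF[0]=1
  step 3: row=1, L[1]='q', prepend. Next row=LF[1]=4
  step 4: row=4, L[4]='p', prepend. Next row=LF[4]=2
  step 5: row=2, L[2]='q', prepend. Next row=LF[2]=5
  step 6: row=5, L[5]='q', prepend. Next row=LF[5]=7
  step 7: row=7, L[7]='p', prepend. Next row=LF[7]=3
  step 8: row=3, L[3]='q', prepend. Next row=LF[3]=6
  step 9: row=6, L[6]='q', prepend. Next row=LF[6]=8
Reversed output: qqpqqpqp$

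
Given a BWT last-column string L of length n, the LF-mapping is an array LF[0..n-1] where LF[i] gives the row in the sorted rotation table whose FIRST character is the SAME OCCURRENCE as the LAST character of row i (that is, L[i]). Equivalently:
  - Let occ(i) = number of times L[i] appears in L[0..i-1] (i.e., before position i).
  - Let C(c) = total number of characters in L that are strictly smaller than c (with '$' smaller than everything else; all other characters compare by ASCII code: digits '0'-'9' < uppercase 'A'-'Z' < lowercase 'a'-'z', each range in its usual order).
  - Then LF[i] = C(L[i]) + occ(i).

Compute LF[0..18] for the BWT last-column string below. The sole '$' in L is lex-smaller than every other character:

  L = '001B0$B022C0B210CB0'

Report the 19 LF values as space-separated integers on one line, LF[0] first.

Answer: 1 2 8 13 3 0 14 4 10 11 17 5 15 12 9 6 18 16 7

Derivation:
Char counts: '$':1, '0':7, '1':2, '2':3, 'B':4, 'C':2
C (first-col start): C('$')=0, C('0')=1, C('1')=8, C('2')=10, C('B')=13, C('C')=17
L[0]='0': occ=0, LF[0]=C('0')+0=1+0=1
L[1]='0': occ=1, LF[1]=C('0')+1=1+1=2
L[2]='1': occ=0, LF[2]=C('1')+0=8+0=8
L[3]='B': occ=0, LF[3]=C('B')+0=13+0=13
L[4]='0': occ=2, LF[4]=C('0')+2=1+2=3
L[5]='$': occ=0, LF[5]=C('$')+0=0+0=0
L[6]='B': occ=1, LF[6]=C('B')+1=13+1=14
L[7]='0': occ=3, LF[7]=C('0')+3=1+3=4
L[8]='2': occ=0, LF[8]=C('2')+0=10+0=10
L[9]='2': occ=1, LF[9]=C('2')+1=10+1=11
L[10]='C': occ=0, LF[10]=C('C')+0=17+0=17
L[11]='0': occ=4, LF[11]=C('0')+4=1+4=5
L[12]='B': occ=2, LF[12]=C('B')+2=13+2=15
L[13]='2': occ=2, LF[13]=C('2')+2=10+2=12
L[14]='1': occ=1, LF[14]=C('1')+1=8+1=9
L[15]='0': occ=5, LF[15]=C('0')+5=1+5=6
L[16]='C': occ=1, LF[16]=C('C')+1=17+1=18
L[17]='B': occ=3, LF[17]=C('B')+3=13+3=16
L[18]='0': occ=6, LF[18]=C('0')+6=1+6=7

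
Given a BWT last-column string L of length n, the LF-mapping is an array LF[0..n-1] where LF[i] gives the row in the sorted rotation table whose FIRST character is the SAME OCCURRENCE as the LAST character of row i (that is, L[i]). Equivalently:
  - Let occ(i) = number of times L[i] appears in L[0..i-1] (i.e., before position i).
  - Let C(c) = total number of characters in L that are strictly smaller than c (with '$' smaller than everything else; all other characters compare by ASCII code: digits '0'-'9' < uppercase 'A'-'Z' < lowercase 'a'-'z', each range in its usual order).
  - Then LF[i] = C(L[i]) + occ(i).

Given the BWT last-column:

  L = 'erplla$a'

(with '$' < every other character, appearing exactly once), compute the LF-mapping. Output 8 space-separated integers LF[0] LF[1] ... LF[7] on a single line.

Char counts: '$':1, 'a':2, 'e':1, 'l':2, 'p':1, 'r':1
C (first-col start): C('$')=0, C('a')=1, C('e')=3, C('l')=4, C('p')=6, C('r')=7
L[0]='e': occ=0, LF[0]=C('e')+0=3+0=3
L[1]='r': occ=0, LF[1]=C('r')+0=7+0=7
L[2]='p': occ=0, LF[2]=C('p')+0=6+0=6
L[3]='l': occ=0, LF[3]=C('l')+0=4+0=4
L[4]='l': occ=1, LF[4]=C('l')+1=4+1=5
L[5]='a': occ=0, LF[5]=C('a')+0=1+0=1
L[6]='$': occ=0, LF[6]=C('$')+0=0+0=0
L[7]='a': occ=1, LF[7]=C('a')+1=1+1=2

Answer: 3 7 6 4 5 1 0 2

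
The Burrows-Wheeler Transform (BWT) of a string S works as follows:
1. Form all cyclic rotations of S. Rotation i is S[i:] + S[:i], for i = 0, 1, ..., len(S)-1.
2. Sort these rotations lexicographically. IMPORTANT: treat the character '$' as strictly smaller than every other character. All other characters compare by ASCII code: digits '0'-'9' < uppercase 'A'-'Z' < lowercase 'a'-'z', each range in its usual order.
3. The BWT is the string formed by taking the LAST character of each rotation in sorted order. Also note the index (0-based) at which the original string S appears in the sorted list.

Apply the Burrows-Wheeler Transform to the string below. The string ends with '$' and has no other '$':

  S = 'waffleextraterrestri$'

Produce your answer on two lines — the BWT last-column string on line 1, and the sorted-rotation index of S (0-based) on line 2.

All 21 rotations (rotation i = S[i:]+S[:i]):
  rot[0] = waffleextraterrestri$
  rot[1] = affleextraterrestri$w
  rot[2] = ffleextraterrestri$wa
  rot[3] = fleextraterrestri$waf
  rot[4] = leextraterrestri$waff
  rot[5] = eextraterrestri$waffl
  rot[6] = extraterrestri$waffle
  rot[7] = xtraterrestri$wafflee
  rot[8] = traterrestri$waffleex
  rot[9] = raterrestri$waffleext
  rot[10] = aterrestri$waffleextr
  rot[11] = terrestri$waffleextra
  rot[12] = errestri$waffleextrat
  rot[13] = rrestri$waffleextrate
  rot[14] = restri$waffleextrater
  rot[15] = estri$waffleextraterr
  rot[16] = stri$waffleextraterre
  rot[17] = tri$waffleextraterres
  rot[18] = ri$waffleextraterrest
  rot[19] = i$waffleextraterrestr
  rot[20] = $waffleextraterrestri
Sorted (with $ < everything):
  sorted[0] = $waffleextraterrestri  (last char: 'i')
  sorted[1] = affleextraterrestri$w  (last char: 'w')
  sorted[2] = aterrestri$waffleextr  (last char: 'r')
  sorted[3] = eextraterrestri$waffl  (last char: 'l')
  sorted[4] = errestri$waffleextrat  (last char: 't')
  sorted[5] = estri$waffleextraterr  (last char: 'r')
  sorted[6] = extraterrestri$waffle  (last char: 'e')
  sorted[7] = ffleextraterrestri$wa  (last char: 'a')
  sorted[8] = fleextraterrestri$waf  (last char: 'f')
  sorted[9] = i$waffleextraterrestr  (last char: 'r')
  sorted[10] = leextraterrestri$waff  (last char: 'f')
  sorted[11] = raterrestri$waffleext  (last char: 't')
  sorted[12] = restri$waffleextrater  (last char: 'r')
  sorted[13] = ri$waffleextraterrest  (last char: 't')
  sorted[14] = rrestri$waffleextrate  (last char: 'e')
  sorted[15] = stri$waffleextraterre  (last char: 'e')
  sorted[16] = terrestri$waffleextra  (last char: 'a')
  sorted[17] = traterrestri$waffleex  (last char: 'x')
  sorted[18] = tri$waffleextraterres  (last char: 's')
  sorted[19] = waffleextraterrestri$  (last char: '$')
  sorted[20] = xtraterrestri$wafflee  (last char: 'e')
Last column: iwrltreafrftrteeaxs$e
Original string S is at sorted index 19

Answer: iwrltreafrftrteeaxs$e
19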